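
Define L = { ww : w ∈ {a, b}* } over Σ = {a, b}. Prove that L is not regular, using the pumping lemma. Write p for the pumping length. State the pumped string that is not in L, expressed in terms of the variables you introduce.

Assume L is regular; let p be its pumping constant.
Take w = a^p b^p a^p b^p = uu where u = a^pb^p; then w ∈ L and |w| = 4p ≥ p.
By the pumping lemma, w = xyz with |xy| ≤ p and y is nonempty.
Since the first p symbols of w are all a's and |xy| ≤ p, y lies entirely in the leading a-block: y = a^k for some k with 1 ≤ k ≤ p.
Pump with i = 2: xy^2z = a^{p+k} b^p a^p b^p, of length 4p+k. Suppose this equals vv. The string starts with a and ends with b, so v does too; thus the boundary between the two copies of v is a b→a transition. There is exactly one such transition, at position 2p+k, so |v| = 2p+k and |vv| = 4p+2k ≠ 4p+k since k ≥ 1. So xy^2z ∉ L.
This contradicts the pumping lemma, so L is not regular.

a^{p+k} b^p a^p b^p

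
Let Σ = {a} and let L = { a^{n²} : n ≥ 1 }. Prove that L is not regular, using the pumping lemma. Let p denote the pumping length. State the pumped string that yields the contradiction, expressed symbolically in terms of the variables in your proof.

Toward a contradiction, assume L is regular with pumping length p.
Take w = a^{p²} ∈ L with |w| = p² ≥ p.
Write w = xyz as guaranteed by the lemma, with |xy| ≤ p and |y| > 0.
Then y = a^k for some k with 1 ≤ k ≤ p.
Pump with i = 2: xy^2z = a^{p²+k}. Since 1 ≤ k ≤ p, p² < p²+k ≤ p²+p < (p+1)², so p²+k lies strictly between consecutive squares and is not a perfect square. So xy^2z ∉ L.
This is a contradiction; hence L is not regular.

a^{p²+k}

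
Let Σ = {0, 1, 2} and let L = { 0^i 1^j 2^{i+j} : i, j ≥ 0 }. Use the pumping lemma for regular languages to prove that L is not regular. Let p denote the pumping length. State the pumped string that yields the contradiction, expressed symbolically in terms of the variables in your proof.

Assume L is regular. Let p be the pumping length given by the pumping lemma.
Take w = 0^p 1^p 2^{2p} ∈ L (with i=j=p, i+j=2p), |w| = 4p ≥ p.
By the pumping lemma, w = xyz with |xy| ≤ p and |y| > 0.
Since the first p symbols of w are all 0's and |xy| ≤ p, y lies entirely in the leading 0-block: y = 0^k for some k with 1 ≤ k ≤ p.
Consider xy^2z = 0^{p+k} 1^p 2^{2p}. Now the 0- and 1-counts sum to 2p+k, but the 2-count is 2p ≠ 2p+k. So xy^2z ∉ L.
This contradicts the pumping lemma, so L is not regular.

0^{p+k} 1^p 2^{2p}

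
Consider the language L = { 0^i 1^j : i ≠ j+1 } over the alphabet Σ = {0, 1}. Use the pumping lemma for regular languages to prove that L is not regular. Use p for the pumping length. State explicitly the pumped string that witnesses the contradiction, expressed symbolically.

Suppose for contradiction that L is regular, and let p be the pumping length.
Choose w = 0^p 1^{p+p!-1}. Since p ≠ (p+p!-1)+1 = p+p!, w ∈ L; and |w| ≥ p.
The pumping lemma gives a decomposition w = xyz where |xy| ≤ p and |y| > 0.
Since the first p symbols of w are all 0's and |xy| ≤ p, y lies entirely in the leading 0-block: y = 0^k for some k with 1 ≤ k ≤ p.
Since 1 ≤ k ≤ p, k divides p!; set t = 1 + p!/k. Then xy^t z has p + (p!/k)·k = p + p! copies of 0. Now the 0-count is p+p! and (1-count)+1 = (p+p!-1)+1 = p+p!, so i ≠ j+1 fails. So xy^t z = 0^{p+p!} 1^{p+p!-1} ∉ L.
This contradicts the pumping lemma, so L is not regular.

0^{p+p!} 1^{p+p!-1}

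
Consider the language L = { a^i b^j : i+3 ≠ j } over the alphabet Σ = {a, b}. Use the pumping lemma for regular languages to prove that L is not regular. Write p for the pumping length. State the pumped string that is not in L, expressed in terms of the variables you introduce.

Assume L is regular; let p be its pumping constant.
Choose w = a^p b^{p+p!+3}. Since p ≠ (p+p!+3)-3 = p+p!, w ∈ L; and |w| ≥ p.
By the pumping lemma, w = xyz with |xy| ≤ p and |y| > 0.
The first p characters of w are a's, so xy (and hence y) consists only of a's. Write y = a^k, 1 ≤ k ≤ p.
Since 1 ≤ k ≤ p, k divides p!; set t = 1 + p!/k. Then xy^t z has p + (p!/k)·k = p + p! copies of a. Now the a-count is p+p! and (b-count)-3 = (p+p!+3)-3 = p+p!, so i+3 ≠ j fails. So xy^t z = a^{p+p!} b^{p+p!+3} ∉ L.
This contradicts the pumping lemma, so L is not regular.

a^{p+p!} b^{p+p!+3}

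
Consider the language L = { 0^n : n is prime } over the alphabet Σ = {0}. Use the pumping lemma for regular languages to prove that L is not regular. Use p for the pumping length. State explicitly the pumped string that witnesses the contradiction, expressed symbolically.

Assume L is regular. Let p be the pumping length given by the pumping lemma.
Let q be a prime with q ≥ p+2 (infinitely many primes exist), and take w = 0^q ∈ L with |w| = q ≥ p.
Write w = xyz as guaranteed by the lemma, with |xy| ≤ p and |y| > 0.
Then y = 0^k for some k with 1 ≤ k ≤ p.
Since 1 ≤ k ≤ p, |xz| = q-k. Pump with i = q+1: |xy^{q+1}z| = (q-k)+(q+1)k = q+qk = q(1+k), which is composite (both factors ≥ 2). So xy^{q+1}z = 0^{q(1+k)} ∉ L.
This contradicts the pumping lemma, so L is not regular.

0^{q(1+k)}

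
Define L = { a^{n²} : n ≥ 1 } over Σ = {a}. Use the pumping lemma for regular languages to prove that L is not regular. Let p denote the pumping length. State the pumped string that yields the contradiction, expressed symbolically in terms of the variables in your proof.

a^{p²+k}

Assume L is regular; let p be its pumping constant.
Take w = a^{p²} ∈ L with |w| = p² ≥ p.
Write w = xyz as guaranteed by the lemma, with |xy| ≤ p and |y| > 0.
Then y = a^k for some k with 1 ≤ k ≤ p.
Pump with i = 2: xy^2z = a^{p²+k}. Since 1 ≤ k ≤ p, p² < p²+k ≤ p²+p < (p+1)², so p²+k lies strictly between consecutive squares and is not a perfect square. So xy^2z ∉ L.
Contradiction. Therefore L is not regular.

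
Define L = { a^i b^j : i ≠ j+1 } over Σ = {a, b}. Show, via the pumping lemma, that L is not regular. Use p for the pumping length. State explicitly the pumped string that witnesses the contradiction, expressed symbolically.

Assume L is regular. Let p be the pumping length given by the pumping lemma.
Choose w = a^p b^{p+p!-1}. Since p ≠ (p+p!-1)+1 = p+p!, w ∈ L; and |w| ≥ p.
The pumping lemma gives a decomposition w = xyz where |xy| ≤ p and y is nonempty.
Since the first p symbols of w are all a's and |xy| ≤ p, y lies entirely in the leading a-block: y = a^k for some k with 1 ≤ k ≤ p.
Since 1 ≤ k ≤ p, k divides p!; set t = 1 + p!/k. Then xy^t z has p + (p!/k)·k = p + p! copies of a. Now the a-count is p+p! and (b-count)+1 = (p+p!-1)+1 = p+p!, so i ≠ j+1 fails. So xy^t z = a^{p+p!} b^{p+p!-1} ∉ L.
This contradicts the pumping lemma, so L is not regular.

a^{p+p!} b^{p+p!-1}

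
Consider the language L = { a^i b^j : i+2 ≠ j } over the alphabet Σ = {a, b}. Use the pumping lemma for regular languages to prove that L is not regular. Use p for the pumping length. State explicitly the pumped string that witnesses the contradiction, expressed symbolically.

Suppose for contradiction that L is regular, and let p be the pumping length.
Choose w = a^p b^{p+p!+2}. Since p ≠ (p+p!+2)-2 = p+p!, w ∈ L; and |w| ≥ p.
By the pumping lemma, w = xyz with |xy| ≤ p and |y| ≥ 1.
Because |xy| ≤ p and w begins with p copies of a, we have y = a^k with 1 ≤ k ≤ p.
Since 1 ≤ k ≤ p, k divides p!; set t = 1 + p!/k. Then xy^t z has p + (p!/k)·k = p + p! copies of a. Now the a-count is p+p! and (b-count)-2 = (p+p!+2)-2 = p+p!, so i+2 ≠ j fails. So xy^t z = a^{p+p!} b^{p+p!+2} ∉ L.
This is a contradiction; hence L is not regular.

a^{p+p!} b^{p+p!+2}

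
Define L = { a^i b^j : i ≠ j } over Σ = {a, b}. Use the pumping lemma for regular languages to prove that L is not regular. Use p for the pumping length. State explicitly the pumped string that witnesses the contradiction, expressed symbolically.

Assume L is regular; let p be its pumping constant.
Choose w = a^p b^{p+p!}. Since p ≠ p+p!, w ∈ L; and |w| ≥ p.
By the pumping lemma, w = xyz with |xy| ≤ p and |y| ≥ 1.
The first p characters of w are a's, so xy (and hence y) consists only of a's. Write y = a^k, 1 ≤ k ≤ p.
Since 1 ≤ k ≤ p, k divides p!; set t = 1 + p!/k. Then xy^t z has p + (p!/k)·k = p + p! copies of a. Now the a-count equals the b-count, so i ≠ j fails. So xy^t z = a^{p+p!} b^{p+p!} ∉ L.
This contradicts the pumping lemma, so L is not regular.

a^{p+p!} b^{p+p!}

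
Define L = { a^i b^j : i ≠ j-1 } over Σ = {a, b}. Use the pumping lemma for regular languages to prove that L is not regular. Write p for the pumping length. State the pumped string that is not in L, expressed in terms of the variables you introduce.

Toward a contradiction, assume L is regular with pumping length p.
Choose w = a^p b^{p+p!+1}. Since p ≠ (p+p!+1)-1 = p+p!, w ∈ L; and |w| ≥ p.
The pumping lemma gives a decomposition w = xyz where |xy| ≤ p and y is nonempty.
Because |xy| ≤ p and w begins with p copies of a, we have y = a^k with 1 ≤ k ≤ p.
Since 1 ≤ k ≤ p, k divides p!; set t = 1 + p!/k. Then xy^t z has p + (p!/k)·k = p + p! copies of a. Now the a-count is p+p! and (b-count)-1 = (p+p!+1)-1 = p+p!, so i ≠ j-1 fails. So xy^t z = a^{p+p!} b^{p+p!+1} ∉ L.
This is a contradiction; hence L is not regular.

a^{p+p!} b^{p+p!+1}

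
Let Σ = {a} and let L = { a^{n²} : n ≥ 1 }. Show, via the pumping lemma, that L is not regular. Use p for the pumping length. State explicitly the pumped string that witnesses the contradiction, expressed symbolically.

Assume L is regular. Let p be the pumping length given by the pumping lemma.
Take w = a^{p²} ∈ L with |w| = p² ≥ p.
Write w = xyz as guaranteed by the lemma, with |xy| ≤ p and |y| ≥ 1.
Then y = a^k for some k with 1 ≤ k ≤ p.
Pump with i = 2: xy^2z = a^{p²+k}. Since 1 ≤ k ≤ p, p² < p²+k ≤ p²+p < (p+1)², so p²+k lies strictly between consecutive squares and is not a perfect square. So xy^2z ∉ L.
This is a contradiction; hence L is not regular.

a^{p²+k}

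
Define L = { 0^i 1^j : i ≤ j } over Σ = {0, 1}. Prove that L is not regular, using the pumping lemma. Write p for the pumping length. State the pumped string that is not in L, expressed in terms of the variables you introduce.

Toward a contradiction, assume L is regular with pumping length p.
Choose w = 0^p 1^p ∈ L, with |w| = 2p ≥ p.
Write w = xyz as guaranteed by the lemma, with |xy| ≤ p and |y| ≥ 1.
The first p characters of w are 0's, so xy (and hence y) consists only of 0's. Write y = 0^k, 1 ≤ k ≤ p.
Consider xy^2z = 0^{p+k} 1^p. Since k ≥ 1, the 0-count p+k exceeds the 1-count p, so i ≤ j fails; thus xy^2z ∉ L.
Contradiction. Therefore L is not regular.

0^{p+k} 1^p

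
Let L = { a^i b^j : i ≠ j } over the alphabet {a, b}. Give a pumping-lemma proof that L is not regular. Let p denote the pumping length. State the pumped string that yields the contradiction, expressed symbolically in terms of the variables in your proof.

Toward a contradiction, assume L is regular with pumping length p.
Choose w = a^p b^{p+p!}. Since p ≠ p+p!, w ∈ L; and |w| ≥ p.
Write w = xyz as guaranteed by the lemma, with |xy| ≤ p and |y| ≥ 1.
Because |xy| ≤ p and w begins with p copies of a, we have y = a^k with 1 ≤ k ≤ p.
Since 1 ≤ k ≤ p, k divides p!; set t = 1 + p!/k. Then xy^t z has p + (p!/k)·k = p + p! copies of a. Now the a-count equals the b-count, so i ≠ j fails. So xy^t z = a^{p+p!} b^{p+p!} ∉ L.
Contradiction. Therefore L is not regular.

a^{p+p!} b^{p+p!}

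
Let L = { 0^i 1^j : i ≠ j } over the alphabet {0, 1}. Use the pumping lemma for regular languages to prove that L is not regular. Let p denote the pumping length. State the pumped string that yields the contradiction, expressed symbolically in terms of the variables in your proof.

0^{p+p!} 1^{p+p!}

Assume L is regular. Let p be the pumping length given by the pumping lemma.
Choose w = 0^p 1^{p+p!}. Since p ≠ p+p!, w ∈ L; and |w| ≥ p.
By the pumping lemma, w = xyz with |xy| ≤ p and y is nonempty.
The first p characters of w are 0's, so xy (and hence y) consists only of 0's. Write y = 0^k, 1 ≤ k ≤ p.
Since 1 ≤ k ≤ p, k divides p!; set t = 1 + p!/k. Then xy^t z has p + (p!/k)·k = p + p! copies of 0. Now the 0-count equals the 1-count, so i ≠ j fails. So xy^t z = 0^{p+p!} 1^{p+p!} ∉ L.
This contradicts the pumping lemma, so L is not regular.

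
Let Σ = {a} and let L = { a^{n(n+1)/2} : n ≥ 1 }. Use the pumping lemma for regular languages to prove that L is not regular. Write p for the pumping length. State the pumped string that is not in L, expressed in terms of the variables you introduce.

Toward a contradiction, assume L is regular with pumping length p.
Take w = a^{p(p+1)/2} ∈ L with |w| = p(p+1)/2 ≥ p.
By the pumping lemma, w = xyz with |xy| ≤ p and y is nonempty.
Then y = a^k for some k with 1 ≤ k ≤ p.
Pump with i = 2: xy^2z = a^{p(p+1)/2+k}. Since 1 ≤ k ≤ p, p(p+1)/2 < p(p+1)/2+k ≤ p(p+1)/2+p < (p+1)(p+2)/2, so p(p+1)/2+k is strictly between consecutive triangular numbers. So xy^2z ∉ L.
This is a contradiction; hence L is not regular.

a^{p(p+1)/2+k}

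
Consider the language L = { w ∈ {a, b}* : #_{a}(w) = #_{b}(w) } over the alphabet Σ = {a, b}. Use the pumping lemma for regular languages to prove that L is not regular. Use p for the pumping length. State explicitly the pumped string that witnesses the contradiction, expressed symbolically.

a^{p+k} b^p

Assume L is regular. Let p be the pumping length given by the pumping lemma.
Choose w = a^p b^p ∈ L with |w| = 2p ≥ p.
Write w = xyz as guaranteed by the lemma, with |xy| ≤ p and |y| ≥ 1.
Because |xy| ≤ p and w begins with p copies of a, we have y = a^k with 1 ≤ k ≤ p.
Pump with i = 2: xy^2z = a^{p+k} b^p has p+k occurrences of a but only p of b. Since k ≥ 1 the counts differ, so xy^2z ∉ L.
This contradicts the pumping lemma, so L is not regular.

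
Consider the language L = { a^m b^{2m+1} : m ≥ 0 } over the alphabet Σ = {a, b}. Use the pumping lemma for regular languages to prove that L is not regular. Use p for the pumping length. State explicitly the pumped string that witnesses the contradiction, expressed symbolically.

a^{p+k} b^{2p+1}

Assume L is regular. Let p be the pumping length given by the pumping lemma.
Choose w = a^p b^{2p+1}, which is in L with |w| = 3p+1 ≥ p.
The pumping lemma gives a decomposition w = xyz where |xy| ≤ p and |y| ≥ 1.
The first p characters of w are a's, so xy (and hence y) consists only of a's. Write y = a^k, 1 ≤ k ≤ p.
Pump with i = 2: xy^2z = a^{p+k} b^{2p+1}. For this to lie in L we would need 2p+1 = 2(p+k)+1, which forces k = 0. But k ≥ 1, so xy^2z ∉ L.
This contradicts the pumping lemma, so L is not regular.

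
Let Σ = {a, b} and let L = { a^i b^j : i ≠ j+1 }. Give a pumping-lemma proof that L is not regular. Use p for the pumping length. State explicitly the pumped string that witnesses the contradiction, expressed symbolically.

Suppose for contradiction that L is regular, and let p be the pumping length.
Choose w = a^p b^{p+p!-1}. Since p ≠ (p+p!-1)+1 = p+p!, w ∈ L; and |w| ≥ p.
By the pumping lemma, w = xyz with |xy| ≤ p and y is nonempty.
Since the first p symbols of w are all a's and |xy| ≤ p, y lies entirely in the leading a-block: y = a^k for some k with 1 ≤ k ≤ p.
Since 1 ≤ k ≤ p, k divides p!; set t = 1 + p!/k. Then xy^t z has p + (p!/k)·k = p + p! copies of a. Now the a-count is p+p! and (b-count)+1 = (p+p!-1)+1 = p+p!, so i ≠ j+1 fails. So xy^t z = a^{p+p!} b^{p+p!-1} ∉ L.
Contradiction. Therefore L is not regular.

a^{p+p!} b^{p+p!-1}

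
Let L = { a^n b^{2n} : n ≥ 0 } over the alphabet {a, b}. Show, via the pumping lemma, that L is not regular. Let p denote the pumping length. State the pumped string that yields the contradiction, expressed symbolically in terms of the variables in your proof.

a^{p+k} b^{2p}

Suppose for contradiction that L is regular, and let p be the pumping length.
Take w = a^p b^{2p}. Then w ∈ L and |w| = 3p ≥ p.
The pumping lemma gives a decomposition w = xyz where |xy| ≤ p and |y| > 0.
The first p characters of w are a's, so xy (and hence y) consists only of a's. Write y = a^k, 1 ≤ k ≤ p.
Pump with i = 2: xy^2z = a^{p+k} b^{2p}. For this to lie in L we would need 2p = 2(p+k), which forces k = 0. But k ≥ 1, so xy^2z ∉ L.
This contradicts the pumping lemma, so L is not regular.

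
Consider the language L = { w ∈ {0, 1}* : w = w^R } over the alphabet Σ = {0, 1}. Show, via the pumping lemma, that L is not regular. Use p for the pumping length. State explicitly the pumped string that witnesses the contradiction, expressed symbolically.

Toward a contradiction, assume L is regular with pumping length p.
Take w = 0^p 1 0^p, a palindrome of length 2p+1 ≥ p.
By the pumping lemma, w = xyz with |xy| ≤ p and |y| > 0.
Because |xy| ≤ p and w begins with p copies of 0, we have y = 0^k with 1 ≤ k ≤ p.
Pump with i = 2: xy^2z = 0^{p+k} 1 0^p. Its reverse is 0^p 1 0^{p+k}, which differs from xy^2z since k ≥ 1. So xy^2z is not a palindrome and xy^2z ∉ L.
Contradiction. Therefore L is not regular.

0^{p+k} 1 0^p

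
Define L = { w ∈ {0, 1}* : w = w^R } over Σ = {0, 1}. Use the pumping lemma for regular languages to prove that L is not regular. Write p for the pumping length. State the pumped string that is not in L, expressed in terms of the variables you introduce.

0^{p+k} 1 0^p

Assume L is regular; let p be its pumping constant.
Take w = 0^p 1 0^p, a palindrome of length 2p+1 ≥ p.
The pumping lemma gives a decomposition w = xyz where |xy| ≤ p and |y| ≥ 1.
Since the first p symbols of w are all 0's and |xy| ≤ p, y lies entirely in the leading 0-block: y = 0^k for some k with 1 ≤ k ≤ p.
Pump with i = 2: xy^2z = 0^{p+k} 1 0^p. Its reverse is 0^p 1 0^{p+k}, which differs from xy^2z since k ≥ 1. So xy^2z is not a palindrome and xy^2z ∉ L.
This is a contradiction; hence L is not regular.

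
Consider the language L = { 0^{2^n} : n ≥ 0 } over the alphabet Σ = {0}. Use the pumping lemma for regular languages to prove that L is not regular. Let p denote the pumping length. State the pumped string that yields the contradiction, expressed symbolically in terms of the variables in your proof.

Toward a contradiction, assume L is regular with pumping length p.
Take w = 0^{2^p} ∈ L with |w| = 2^p ≥ p.
By the pumping lemma, w = xyz with |xy| ≤ p and |y| ≥ 1.
Then y = 0^k for some k with 1 ≤ k ≤ p.
Pump with i = 2: xy^2z = 0^{2^p+k}. Since 1 ≤ k ≤ p < 2^p, we have 2^p < 2^p+k < 2^{p+1}, so 2^p+k is not a power of 2. So xy^2z ∉ L.
This contradicts the pumping lemma, so L is not regular.

0^{2^p+k}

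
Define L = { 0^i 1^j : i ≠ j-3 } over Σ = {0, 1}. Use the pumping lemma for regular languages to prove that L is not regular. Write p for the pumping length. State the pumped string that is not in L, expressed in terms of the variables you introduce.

Assume L is regular. Let p be the pumping length given by the pumping lemma.
Choose w = 0^p 1^{p+p!+3}. Since p ≠ (p+p!+3)-3 = p+p!, w ∈ L; and |w| ≥ p.
Write w = xyz as guaranteed by the lemma, with |xy| ≤ p and |y| > 0.
Because |xy| ≤ p and w begins with p copies of 0, we have y = 0^k with 1 ≤ k ≤ p.
Since 1 ≤ k ≤ p, k divides p!; set t = 1 + p!/k. Then xy^t z has p + (p!/k)·k = p + p! copies of 0. Now the 0-count is p+p! and (1-count)-3 = (p+p!+3)-3 = p+p!, so i ≠ j-3 fails. So xy^t z = 0^{p+p!} 1^{p+p!+3} ∉ L.
This contradicts the pumping lemma, so L is not regular.

0^{p+p!} 1^{p+p!+3}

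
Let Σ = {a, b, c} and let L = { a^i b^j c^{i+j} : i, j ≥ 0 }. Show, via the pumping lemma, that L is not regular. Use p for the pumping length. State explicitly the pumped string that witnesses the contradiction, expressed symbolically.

Suppose for contradiction that L is regular, and let p be the pumping length.
Take w = a^p b^p c^{2p} ∈ L (with i=j=p, i+j=2p), |w| = 4p ≥ p.
By the pumping lemma, w = xyz with |xy| ≤ p and y is nonempty.
Because |xy| ≤ p and w begins with p copies of a, we have y = a^k with 1 ≤ k ≤ p.
Consider xy^2z = a^{p+k} b^p c^{2p}. Now the a- and b-counts sum to 2p+k, but the c-count is 2p ≠ 2p+k. So xy^2z ∉ L.
This contradicts the pumping lemma, so L is not regular.

a^{p+k} b^p c^{2p}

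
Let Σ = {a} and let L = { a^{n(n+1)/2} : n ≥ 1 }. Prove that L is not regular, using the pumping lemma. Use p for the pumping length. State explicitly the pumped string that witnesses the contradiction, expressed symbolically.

Assume L is regular; let p be its pumping constant.
Take w = a^{p(p+1)/2} ∈ L with |w| = p(p+1)/2 ≥ p.
Write w = xyz as guaranteed by the lemma, with |xy| ≤ p and |y| > 0.
Then y = a^k for some k with 1 ≤ k ≤ p.
Pump with i = 2: xy^2z = a^{p(p+1)/2+k}. Since 1 ≤ k ≤ p, p(p+1)/2 < p(p+1)/2+k ≤ p(p+1)/2+p < (p+1)(p+2)/2, so p(p+1)/2+k is strictly between consecutive triangular numbers. So xy^2z ∉ L.
Contradiction. Therefore L is not regular.

a^{p(p+1)/2+k}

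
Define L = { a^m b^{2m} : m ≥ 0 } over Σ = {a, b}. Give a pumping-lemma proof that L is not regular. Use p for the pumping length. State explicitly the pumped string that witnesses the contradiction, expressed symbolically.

a^{p+k} b^{2p}

Assume L is regular. Let p be the pumping length given by the pumping lemma.
Choose w = a^p b^{2p}, which is in L with |w| = 3p ≥ p.
By the pumping lemma, w = xyz with |xy| ≤ p and y is nonempty.
Since the first p symbols of w are all a's and |xy| ≤ p, y lies entirely in the leading a-block: y = a^k for some k with 1 ≤ k ≤ p.
Pump with i = 2: xy^2z = a^{p+k} b^{2p}. For this to lie in L we would need 2p = 2(p+k), which forces k = 0. But k ≥ 1, so xy^2z ∉ L.
This contradicts the pumping lemma, so L is not regular.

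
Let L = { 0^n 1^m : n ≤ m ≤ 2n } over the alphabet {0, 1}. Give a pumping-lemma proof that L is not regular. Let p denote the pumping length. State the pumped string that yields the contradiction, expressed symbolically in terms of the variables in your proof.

0^{p+k} 1^p

Assume L is regular; let p be its pumping constant.
Take w = 0^p 1^p ∈ L (since p ≤ p ≤ 2p), with |w| = 2p ≥ p.
By the pumping lemma, w = xyz with |xy| ≤ p and |y| > 0.
Because |xy| ≤ p and w begins with p copies of 0, we have y = 0^k with 1 ≤ k ≤ p.
Pump with i = 2: xy^2z = 0^{p+k} 1^p. Now n = p+k > p = m, so the condition n ≤ m fails. Thus xy^2z ∉ L.
This contradicts the pumping lemma, so L is not regular.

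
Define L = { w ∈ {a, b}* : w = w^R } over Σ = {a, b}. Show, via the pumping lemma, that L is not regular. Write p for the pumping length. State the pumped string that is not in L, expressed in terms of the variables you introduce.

a^{p+k} b a^p

Assume L is regular. Let p be the pumping length given by the pumping lemma.
Take w = a^p b a^p, a palindrome of length 2p+1 ≥ p.
Write w = xyz as guaranteed by the lemma, with |xy| ≤ p and |y| > 0.
Since the first p symbols of w are all a's and |xy| ≤ p, y lies entirely in the leading a-block: y = a^k for some k with 1 ≤ k ≤ p.
Pump with i = 2: xy^2z = a^{p+k} b a^p. Its reverse is a^p b a^{p+k}, which differs from xy^2z since k ≥ 1. So xy^2z is not a palindrome and xy^2z ∉ L.
Contradiction. Therefore L is not regular.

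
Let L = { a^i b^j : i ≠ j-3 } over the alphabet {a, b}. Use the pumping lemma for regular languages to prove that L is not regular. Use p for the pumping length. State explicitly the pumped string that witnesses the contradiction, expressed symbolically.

a^{p+p!} b^{p+p!+3}

Toward a contradiction, assume L is regular with pumping length p.
Choose w = a^p b^{p+p!+3}. Since p ≠ (p+p!+3)-3 = p+p!, w ∈ L; and |w| ≥ p.
The pumping lemma gives a decomposition w = xyz where |xy| ≤ p and y is nonempty.
The first p characters of w are a's, so xy (and hence y) consists only of a's. Write y = a^k, 1 ≤ k ≤ p.
Since 1 ≤ k ≤ p, k divides p!; set t = 1 + p!/k. Then xy^t z has p + (p!/k)·k = p + p! copies of a. Now the a-count is p+p! and (b-count)-3 = (p+p!+3)-3 = p+p!, so i ≠ j-3 fails. So xy^t z = a^{p+p!} b^{p+p!+3} ∉ L.
Contradiction. Therefore L is not regular.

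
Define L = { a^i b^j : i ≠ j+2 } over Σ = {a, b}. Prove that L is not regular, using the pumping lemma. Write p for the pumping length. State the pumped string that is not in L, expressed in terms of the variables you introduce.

a^{p+p!} b^{p+p!-2}

Toward a contradiction, assume L is regular with pumping length p.
Choose w = a^p b^{p+p!-2}. Since p ≠ (p+p!-2)+2 = p+p!, w ∈ L; and |w| ≥ p.
The pumping lemma gives a decomposition w = xyz where |xy| ≤ p and |y| ≥ 1.
Since the first p symbols of w are all a's and |xy| ≤ p, y lies entirely in the leading a-block: y = a^k for some k with 1 ≤ k ≤ p.
Since 1 ≤ k ≤ p, k divides p!; set t = 1 + p!/k. Then xy^t z has p + (p!/k)·k = p + p! copies of a. Now the a-count is p+p! and (b-count)+2 = (p+p!-2)+2 = p+p!, so i ≠ j+2 fails. So xy^t z = a^{p+p!} b^{p+p!-2} ∉ L.
This contradicts the pumping lemma, so L is not regular.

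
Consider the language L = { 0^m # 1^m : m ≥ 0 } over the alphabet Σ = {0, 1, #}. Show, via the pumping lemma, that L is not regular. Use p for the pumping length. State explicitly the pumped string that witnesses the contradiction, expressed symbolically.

Assume L is regular; let p be its pumping constant.
Take w = 0^p # 1^p ∈ L with |w| = 2p+1 ≥ p.
Write w = xyz as guaranteed by the lemma, with |xy| ≤ p and |y| > 0.
The first p characters of w are 0's, so xy (and hence y) consists only of 0's. Write y = 0^k, 1 ≤ k ≤ p.
Pump with i = 2: xy^2z = 0^{p+k} # 1^p, which would require p+k = p. But k ≥ 1, so xy^2z ∉ L.
This contradicts the pumping lemma, so L is not regular.

0^{p+k} # 1^p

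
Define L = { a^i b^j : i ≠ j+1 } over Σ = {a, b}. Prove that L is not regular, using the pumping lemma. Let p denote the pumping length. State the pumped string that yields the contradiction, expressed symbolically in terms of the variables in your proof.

a^{p+p!} b^{p+p!-1}

Suppose for contradiction that L is regular, and let p be the pumping length.
Choose w = a^p b^{p+p!-1}. Since p ≠ (p+p!-1)+1 = p+p!, w ∈ L; and |w| ≥ p.
Write w = xyz as guaranteed by the lemma, with |xy| ≤ p and |y| > 0.
The first p characters of w are a's, so xy (and hence y) consists only of a's. Write y = a^k, 1 ≤ k ≤ p.
Since 1 ≤ k ≤ p, k divides p!; set t = 1 + p!/k. Then xy^t z has p + (p!/k)·k = p + p! copies of a. Now the a-count is p+p! and (b-count)+1 = (p+p!-1)+1 = p+p!, so i ≠ j+1 fails. So xy^t z = a^{p+p!} b^{p+p!-1} ∉ L.
Contradiction. Therefore L is not regular.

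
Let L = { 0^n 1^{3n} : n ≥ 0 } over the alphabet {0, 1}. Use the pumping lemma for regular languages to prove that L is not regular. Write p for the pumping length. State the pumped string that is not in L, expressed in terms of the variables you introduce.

Assume L is regular. Let p be the pumping length given by the pumping lemma.
Let w = 0^p 1^{3p} ∈ L; note |w| = 4p ≥ p.
The pumping lemma gives a decomposition w = xyz where |xy| ≤ p and y is nonempty.
The first p characters of w are 0's, so xy (and hence y) consists only of 0's. Write y = 0^k, 1 ≤ k ≤ p.
Pump with i = 2: xy^2z = 0^{p+k} 1^{3p}. For this to lie in L we would need 3p = 3(p+k), which forces k = 0. But k ≥ 1, so xy^2z ∉ L.
Contradiction. Therefore L is not regular.

0^{p+k} 1^{3p}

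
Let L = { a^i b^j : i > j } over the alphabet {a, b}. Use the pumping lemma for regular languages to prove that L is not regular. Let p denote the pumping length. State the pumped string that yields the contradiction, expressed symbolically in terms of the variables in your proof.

Suppose for contradiction that L is regular, and let p be the pumping length.
Choose w = a^{p+1} b^p ∈ L, with |w| = 2p+1 ≥ p.
By the pumping lemma, w = xyz with |xy| ≤ p and |y| > 0.
Since the first p symbols of w are all a's and |xy| ≤ p, y lies entirely in the leading a-block: y = a^k for some k with 1 ≤ k ≤ p.
Consider xy^0z = xz = a^{p+1-k} b^p. Since k ≥ 1, the a-count p+1-k is at most p, so i > j fails; thus xz ∉ L.
This contradicts the pumping lemma, so L is not regular.

a^{p+1-k} b^p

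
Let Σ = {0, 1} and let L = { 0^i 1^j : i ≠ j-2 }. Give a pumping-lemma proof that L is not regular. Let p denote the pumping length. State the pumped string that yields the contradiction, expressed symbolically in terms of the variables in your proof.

0^{p+p!} 1^{p+p!+2}

Assume L is regular; let p be its pumping constant.
Choose w = 0^p 1^{p+p!+2}. Since p ≠ (p+p!+2)-2 = p+p!, w ∈ L; and |w| ≥ p.
The pumping lemma gives a decomposition w = xyz where |xy| ≤ p and y is nonempty.
Because |xy| ≤ p and w begins with p copies of 0, we have y = 0^k with 1 ≤ k ≤ p.
Since 1 ≤ k ≤ p, k divides p!; set t = 1 + p!/k. Then xy^t z has p + (p!/k)·k = p + p! copies of 0. Now the 0-count is p+p! and (1-count)-2 = (p+p!+2)-2 = p+p!, so i ≠ j-2 fails. So xy^t z = 0^{p+p!} 1^{p+p!+2} ∉ L.
This is a contradiction; hence L is not regular.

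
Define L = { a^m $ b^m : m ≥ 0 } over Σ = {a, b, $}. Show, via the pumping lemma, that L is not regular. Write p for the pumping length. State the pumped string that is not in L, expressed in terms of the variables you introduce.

Toward a contradiction, assume L is regular with pumping length p.
Take w = a^p $ b^p ∈ L with |w| = 2p+1 ≥ p.
The pumping lemma gives a decomposition w = xyz where |xy| ≤ p and |y| > 0.
Because |xy| ≤ p and w begins with p copies of a, we have y = a^k with 1 ≤ k ≤ p.
Pump with i = 2: xy^2z = a^{p+k} $ b^p, which would require p+k = p. But k ≥ 1, so xy^2z ∉ L.
Contradiction. Therefore L is not regular.

a^{p+k} $ b^p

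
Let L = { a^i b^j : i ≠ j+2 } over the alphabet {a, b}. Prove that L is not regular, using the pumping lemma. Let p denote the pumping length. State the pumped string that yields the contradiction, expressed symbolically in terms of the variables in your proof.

Suppose for contradiction that L is regular, and let p be the pumping length.
Choose w = a^p b^{p+p!-2}. Since p ≠ (p+p!-2)+2 = p+p!, w ∈ L; and |w| ≥ p.
By the pumping lemma, w = xyz with |xy| ≤ p and |y| ≥ 1.
The first p characters of w are a's, so xy (and hence y) consists only of a's. Write y = a^k, 1 ≤ k ≤ p.
Since 1 ≤ k ≤ p, k divides p!; set t = 1 + p!/k. Then xy^t z has p + (p!/k)·k = p + p! copies of a. Now the a-count is p+p! and (b-count)+2 = (p+p!-2)+2 = p+p!, so i ≠ j+2 fails. So xy^t z = a^{p+p!} b^{p+p!-2} ∉ L.
This is a contradiction; hence L is not regular.

a^{p+p!} b^{p+p!-2}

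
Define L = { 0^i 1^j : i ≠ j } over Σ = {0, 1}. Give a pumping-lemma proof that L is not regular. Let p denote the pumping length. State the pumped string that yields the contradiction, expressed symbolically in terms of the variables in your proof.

0^{p+p!} 1^{p+p!}

Toward a contradiction, assume L is regular with pumping length p.
Choose w = 0^p 1^{p+p!}. Since p ≠ p+p!, w ∈ L; and |w| ≥ p.
By the pumping lemma, w = xyz with |xy| ≤ p and |y| ≥ 1.
The first p characters of w are 0's, so xy (and hence y) consists only of 0's. Write y = 0^k, 1 ≤ k ≤ p.
Since 1 ≤ k ≤ p, k divides p!; set t = 1 + p!/k. Then xy^t z has p + (p!/k)·k = p + p! copies of 0. Now the 0-count equals the 1-count, so i ≠ j fails. So xy^t z = 0^{p+p!} 1^{p+p!} ∉ L.
Contradiction. Therefore L is not regular.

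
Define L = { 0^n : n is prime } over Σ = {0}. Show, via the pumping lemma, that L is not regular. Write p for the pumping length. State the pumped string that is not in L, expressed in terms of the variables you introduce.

Suppose for contradiction that L is regular, and let p be the pumping length.
Let q be a prime with q ≥ p+2 (infinitely many primes exist), and take w = 0^q ∈ L with |w| = q ≥ p.
The pumping lemma gives a decomposition w = xyz where |xy| ≤ p and |y| ≥ 1.
Then y = 0^k for some k with 1 ≤ k ≤ p.
Since 1 ≤ k ≤ p, |xz| = q-k. Pump with i = q+1: |xy^{q+1}z| = (q-k)+(q+1)k = q+qk = q(1+k), which is composite (both factors ≥ 2). So xy^{q+1}z = 0^{q(1+k)} ∉ L.
This is a contradiction; hence L is not regular.

0^{q(1+k)}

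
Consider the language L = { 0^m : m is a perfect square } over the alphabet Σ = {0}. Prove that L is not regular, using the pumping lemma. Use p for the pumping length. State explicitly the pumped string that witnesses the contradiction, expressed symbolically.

Assume L is regular; let p be its pumping constant.
Take w = 0^{p²} ∈ L with |w| = p² ≥ p.
By the pumping lemma, w = xyz with |xy| ≤ p and |y| > 0.
Then y = 0^k for some k with 1 ≤ k ≤ p.
Pump with i = 2: xy^2z = 0^{p²+k}. Since 1 ≤ k ≤ p, p² < p²+k ≤ p²+p < (p+1)², so p²+k lies strictly between consecutive squares and is not a perfect square. So xy^2z ∉ L.
This is a contradiction; hence L is not regular.

0^{p²+k}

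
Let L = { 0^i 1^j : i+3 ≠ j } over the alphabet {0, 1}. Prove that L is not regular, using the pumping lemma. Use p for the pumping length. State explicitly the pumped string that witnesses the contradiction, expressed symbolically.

0^{p+p!} 1^{p+p!+3}

Suppose for contradiction that L is regular, and let p be the pumping length.
Choose w = 0^p 1^{p+p!+3}. Since p ≠ (p+p!+3)-3 = p+p!, w ∈ L; and |w| ≥ p.
By the pumping lemma, w = xyz with |xy| ≤ p and |y| ≥ 1.
The first p characters of w are 0's, so xy (and hence y) consists only of 0's. Write y = 0^k, 1 ≤ k ≤ p.
Since 1 ≤ k ≤ p, k divides p!; set t = 1 + p!/k. Then xy^t z has p + (p!/k)·k = p + p! copies of 0. Now the 0-count is p+p! and (1-count)-3 = (p+p!+3)-3 = p+p!, so i+3 ≠ j fails. So xy^t z = 0^{p+p!} 1^{p+p!+3} ∉ L.
This contradicts the pumping lemma, so L is not regular.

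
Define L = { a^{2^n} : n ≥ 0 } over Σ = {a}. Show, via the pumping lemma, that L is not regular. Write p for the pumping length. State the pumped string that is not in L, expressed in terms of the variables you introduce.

a^{2^p+k}

Toward a contradiction, assume L is regular with pumping length p.
Take w = a^{2^p} ∈ L with |w| = 2^p ≥ p.
By the pumping lemma, w = xyz with |xy| ≤ p and |y| ≥ 1.
Then y = a^k for some k with 1 ≤ k ≤ p.
Pump with i = 2: xy^2z = a^{2^p+k}. Since 1 ≤ k ≤ p < 2^p, we have 2^p < 2^p+k < 2^{p+1}, so 2^p+k is not a power of 2. So xy^2z ∉ L.
This is a contradiction; hence L is not regular.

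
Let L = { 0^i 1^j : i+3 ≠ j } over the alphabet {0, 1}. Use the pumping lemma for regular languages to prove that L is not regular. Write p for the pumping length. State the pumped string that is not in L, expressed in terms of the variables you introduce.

0^{p+p!} 1^{p+p!+3}

Assume L is regular; let p be its pumping constant.
Choose w = 0^p 1^{p+p!+3}. Since p ≠ (p+p!+3)-3 = p+p!, w ∈ L; and |w| ≥ p.
By the pumping lemma, w = xyz with |xy| ≤ p and |y| > 0.
Because |xy| ≤ p and w begins with p copies of 0, we have y = 0^k with 1 ≤ k ≤ p.
Since 1 ≤ k ≤ p, k divides p!; set t = 1 + p!/k. Then xy^t z has p + (p!/k)·k = p + p! copies of 0. Now the 0-count is p+p! and (1-count)-3 = (p+p!+3)-3 = p+p!, so i+3 ≠ j fails. So xy^t z = 0^{p+p!} 1^{p+p!+3} ∉ L.
This contradicts the pumping lemma, so L is not regular.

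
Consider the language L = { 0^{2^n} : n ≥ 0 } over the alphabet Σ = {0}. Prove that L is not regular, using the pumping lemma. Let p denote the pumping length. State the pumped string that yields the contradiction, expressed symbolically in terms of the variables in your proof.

Assume L is regular. Let p be the pumping length given by the pumping lemma.
Take w = 0^{2^p} ∈ L with |w| = 2^p ≥ p.
Write w = xyz as guaranteed by the lemma, with |xy| ≤ p and |y| > 0.
Then y = 0^k for some k with 1 ≤ k ≤ p.
Pump with i = 2: xy^2z = 0^{2^p+k}. Since 1 ≤ k ≤ p < 2^p, we have 2^p < 2^p+k < 2^{p+1}, so 2^p+k is not a power of 2. So xy^2z ∉ L.
Contradiction. Therefore L is not regular.

0^{2^p+k}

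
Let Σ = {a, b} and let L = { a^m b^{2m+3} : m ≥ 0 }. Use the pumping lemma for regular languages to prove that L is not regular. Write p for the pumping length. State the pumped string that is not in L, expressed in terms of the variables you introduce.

Suppose for contradiction that L is regular, and let p be the pumping length.
Take w = a^p b^{2p+3}. Then w ∈ L and |w| = 3p+3 ≥ p.
By the pumping lemma, w = xyz with |xy| ≤ p and |y| ≥ 1.
Since the first p symbols of w are all a's and |xy| ≤ p, y lies entirely in the leading a-block: y = a^k for some k with 1 ≤ k ≤ p.
Pump with i = 2: xy^2z = a^{p+k} b^{2p+3}. For this to lie in L we would need 2p+3 = 2(p+k)+3, which forces k = 0. But k ≥ 1, so xy^2z ∉ L.
Contradiction. Therefore L is not regular.

a^{p+k} b^{2p+3}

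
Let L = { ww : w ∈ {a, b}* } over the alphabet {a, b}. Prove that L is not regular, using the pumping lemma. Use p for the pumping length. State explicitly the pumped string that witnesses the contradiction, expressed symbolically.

Assume L is regular; let p be its pumping constant.
Take w = a^p b^p a^p b^p = uu where u = a^pb^p; then w ∈ L and |w| = 4p ≥ p.
Write w = xyz as guaranteed by the lemma, with |xy| ≤ p and y is nonempty.
Since the first p symbols of w are all a's and |xy| ≤ p, y lies entirely in the leading a-block: y = a^k for some k with 1 ≤ k ≤ p.
Pump with i = 2: xy^2z = a^{p+k} b^p a^p b^p, of length 4p+k. Suppose this equals vv. The string starts with a and ends with b, so v does too; thus the boundary between the two copies of v is a b→a transition. There is exactly one such transition, at position 2p+k, so |v| = 2p+k and |vv| = 4p+2k ≠ 4p+k since k ≥ 1. So xy^2z ∉ L.
This contradicts the pumping lemma, so L is not regular.

a^{p+k} b^p a^p b^p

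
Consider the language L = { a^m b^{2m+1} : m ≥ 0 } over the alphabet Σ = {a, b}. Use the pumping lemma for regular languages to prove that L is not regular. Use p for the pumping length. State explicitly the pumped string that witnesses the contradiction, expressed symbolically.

a^{p+k} b^{2p+1}

Toward a contradiction, assume L is regular with pumping length p.
Choose w = a^p b^{2p+1}, which is in L with |w| = 3p+1 ≥ p.
Write w = xyz as guaranteed by the lemma, with |xy| ≤ p and |y| > 0.
The first p characters of w are a's, so xy (and hence y) consists only of a's. Write y = a^k, 1 ≤ k ≤ p.
Pump with i = 2: xy^2z = a^{p+k} b^{2p+1}. For this to lie in L we would need 2p+1 = 2(p+k)+1, which forces k = 0. But k ≥ 1, so xy^2z ∉ L.
Contradiction. Therefore L is not regular.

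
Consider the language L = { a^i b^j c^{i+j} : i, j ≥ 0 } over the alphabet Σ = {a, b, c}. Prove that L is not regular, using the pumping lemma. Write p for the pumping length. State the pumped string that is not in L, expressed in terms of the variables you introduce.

Assume L is regular. Let p be the pumping length given by the pumping lemma.
Take w = a^p b^p c^{2p} ∈ L (with i=j=p, i+j=2p), |w| = 4p ≥ p.
By the pumping lemma, w = xyz with |xy| ≤ p and |y| > 0.
Because |xy| ≤ p and w begins with p copies of a, we have y = a^k with 1 ≤ k ≤ p.
Consider xy^2z = a^{p+k} b^p c^{2p}. Now the a- and b-counts sum to 2p+k, but the c-count is 2p ≠ 2p+k. So xy^2z ∉ L.
This contradicts the pumping lemma, so L is not regular.

a^{p+k} b^p c^{2p}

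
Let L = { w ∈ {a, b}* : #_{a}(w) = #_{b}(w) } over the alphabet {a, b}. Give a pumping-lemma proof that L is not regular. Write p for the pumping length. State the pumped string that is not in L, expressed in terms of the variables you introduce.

a^{p+k} b^p

Toward a contradiction, assume L is regular with pumping length p.
Choose w = a^p b^p ∈ L with |w| = 2p ≥ p.
Write w = xyz as guaranteed by the lemma, with |xy| ≤ p and |y| > 0.
Since the first p symbols of w are all a's and |xy| ≤ p, y lies entirely in the leading a-block: y = a^k for some k with 1 ≤ k ≤ p.
Pump with i = 2: xy^2z = a^{p+k} b^p has p+k occurrences of a but only p of b. Since k ≥ 1 the counts differ, so xy^2z ∉ L.
This is a contradiction; hence L is not regular.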